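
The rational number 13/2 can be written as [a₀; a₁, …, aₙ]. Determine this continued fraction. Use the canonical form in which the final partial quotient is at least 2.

⌊13/2⌋ = 6, remainder 1
⌊2/1⌋ = 2, remainder 0

[6; 2]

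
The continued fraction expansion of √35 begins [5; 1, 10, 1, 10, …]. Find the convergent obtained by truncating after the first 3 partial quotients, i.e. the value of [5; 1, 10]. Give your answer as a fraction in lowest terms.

Start with 10.
1 + 1/(10/1) = 1 + 1/10 = 11/10
5 + 1/(11/10) = 5 + 10/11 = 65/11

65/11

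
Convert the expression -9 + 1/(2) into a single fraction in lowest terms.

Build up convergents one term at a time:
a_0 = -9: -9/1
a_1 = 2: -17/2

-17/2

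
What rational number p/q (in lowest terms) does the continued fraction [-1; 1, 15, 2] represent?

Starting at the tail and folding back:
Start with 2.
15 + 1/(2/1) = 15 + 1/2 = 31/2
1 + 1/(31/2) = 1 + 2/31 = 33/31
-1 + 1/(33/31) = -1 + 31/33 = -2/33

-2/33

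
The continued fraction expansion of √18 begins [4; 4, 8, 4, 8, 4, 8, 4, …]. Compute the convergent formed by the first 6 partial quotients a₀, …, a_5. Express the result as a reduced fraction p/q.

Starting at the tail and folding back:
Start with 4.
8 + 1/(4/1) = 8 + 1/4 = 33/4
4 + 1/(33/4) = 4 + 4/33 = 136/33
8 + 1/(136/33) = 8 + 33/136 = 1121/136
4 + 1/(1121/136) = 4 + 136/1121 = 4620/1121
4 + 1/(4620/1121) = 4 + 1121/4620 = 19601/4620

19601/4620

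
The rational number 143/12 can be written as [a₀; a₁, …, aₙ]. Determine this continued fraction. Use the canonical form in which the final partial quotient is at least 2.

Repeatedly divide and take the remainder:
⌊143/12⌋ = 11, remainder 11
⌊12/11⌋ = 1, remainder 1
⌊11/1⌋ = 11, remainder 0

[11; 1, 11]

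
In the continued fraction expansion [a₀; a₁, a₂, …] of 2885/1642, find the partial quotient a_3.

8

⌊2885/1642⌋ = 1, remainder 1243
⌊1642/1243⌋ = 1, remainder 399
⌊1243/399⌋ = 3, remainder 46
⌊399/46⌋ = 8, remainder 31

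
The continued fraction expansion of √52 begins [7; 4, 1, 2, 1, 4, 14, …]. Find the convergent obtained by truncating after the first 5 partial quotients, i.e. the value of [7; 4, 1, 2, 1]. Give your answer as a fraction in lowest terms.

137/19

Start with 1.
2 + 1/(1/1) = 2 + 1/1 = 3/1
1 + 1/(3/1) = 1 + 1/3 = 4/3
4 + 1/(4/3) = 4 + 3/4 = 19/4
7 + 1/(19/4) = 7 + 4/19 = 137/19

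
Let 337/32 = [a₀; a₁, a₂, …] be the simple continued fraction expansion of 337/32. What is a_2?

Run the Euclidean algorithm, recording each quotient:
337 = 10·32 + 17, so a_0 = 10
32 = 1·17 + 15, so a_1 = 1
17 = 1·15 + 2, so a_2 = 1

1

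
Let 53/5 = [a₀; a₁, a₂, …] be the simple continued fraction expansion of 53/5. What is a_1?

1

Apply division with remainder until the remainder is 0:
53 = 10·5 + 3, so a_0 = 10
5 = 1·3 + 2, so a_1 = 1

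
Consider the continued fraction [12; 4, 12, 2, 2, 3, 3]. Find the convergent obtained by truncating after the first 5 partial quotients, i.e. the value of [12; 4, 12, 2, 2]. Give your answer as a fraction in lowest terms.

a_0 = 12: 12/1
a_1 = 4: 49/4
a_2 = 12: 600/49
a_3 = 2: 1249/102
a_4 = 2: 3098/253

3098/253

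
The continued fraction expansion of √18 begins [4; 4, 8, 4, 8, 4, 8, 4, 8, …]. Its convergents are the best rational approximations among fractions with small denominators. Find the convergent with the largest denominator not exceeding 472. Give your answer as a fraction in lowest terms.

List convergents until the denominator exceeds the bound:
a_0 = 4: 4/1  (≤ bound)
a_1 = 4: 17/4  (≤ bound)
a_2 = 8: 140/33  (≤ bound)
a_3 = 4: 577/136  (≤ bound)
a_4 = 8: 4756/1121  (> 472, stop)

577/136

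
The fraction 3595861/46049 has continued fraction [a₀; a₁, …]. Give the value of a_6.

7

Apply division with remainder until the remainder is 0:
3595861 ÷ 46049 → quotient 78, remainder 4039
46049 ÷ 4039 → quotient 11, remainder 1620
4039 ÷ 1620 → quotient 2, remainder 799
1620 ÷ 799 → quotient 2, remainder 22
799 ÷ 22 → quotient 36, remainder 7
22 ÷ 7 → quotient 3, remainder 1
7 ÷ 1 → quotient 7, remainder 0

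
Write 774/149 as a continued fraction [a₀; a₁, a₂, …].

Repeatedly divide and take the remainder:
774 = 5·149 + 29, so a_0 = 5
149 = 5·29 + 4, so a_1 = 5
29 = 7·4 + 1, so a_2 = 7
4 = 4·1 + 0, so a_3 = 4

[5; 5, 7, 4]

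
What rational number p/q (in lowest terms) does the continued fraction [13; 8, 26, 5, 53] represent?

735203/56018

a_0 = 13: 13/1
a_1 = 8: 105/8
a_2 = 26: 2743/209
a_3 = 5: 13820/1053
a_4 = 53: 735203/56018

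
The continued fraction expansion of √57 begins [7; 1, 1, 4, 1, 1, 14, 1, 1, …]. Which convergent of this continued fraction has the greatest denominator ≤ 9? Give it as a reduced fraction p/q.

List convergents until the denominator exceeds the bound:
a_0 = 7: 7/1  (≤ bound)
a_1 = 1: 8/1  (≤ bound)
a_2 = 1: 15/2  (≤ bound)
a_3 = 4: 68/9  (≤ bound)
a_4 = 1: 83/11  (> 9, stop)

68/9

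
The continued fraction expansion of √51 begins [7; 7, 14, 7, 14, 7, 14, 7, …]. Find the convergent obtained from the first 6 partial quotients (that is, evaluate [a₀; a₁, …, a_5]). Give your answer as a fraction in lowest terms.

499850/69993

Work from the innermost term outward:
Start with 7.
14 + 1/(7/1) = 14 + 1/7 = 99/7
7 + 1/(99/7) = 7 + 7/99 = 700/99
14 + 1/(700/99) = 14 + 99/700 = 9899/700
7 + 1/(9899/700) = 7 + 700/9899 = 69993/9899
7 + 1/(69993/9899) = 7 + 9899/69993 = 499850/69993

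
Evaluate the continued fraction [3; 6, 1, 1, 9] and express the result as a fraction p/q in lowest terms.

a_0 = 3: 3/1
a_1 = 6: 19/6
a_2 = 1: 22/7
a_3 = 1: 41/13
a_4 = 9: 391/124

391/124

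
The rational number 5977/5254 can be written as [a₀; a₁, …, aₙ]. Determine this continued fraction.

Run the Euclidean algorithm, recording each quotient:
5977 = 1·5254 + 723, so a_0 = 1
5254 = 7·723 + 193, so a_1 = 7
723 = 3·193 + 144, so a_2 = 3
193 = 1·144 + 49, so a_3 = 1
144 = 2·49 + 46, so a_4 = 2
49 = 1·46 + 3, so a_5 = 1
46 = 15·3 + 1, so a_6 = 15
3 = 3·1 + 0, so a_7 = 3

[1; 7, 3, 1, 2, 1, 15, 3]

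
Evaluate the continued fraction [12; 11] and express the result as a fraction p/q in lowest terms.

133/11

Start with 11.
12 + 1/(11/1) = 12 + 1/11 = 133/11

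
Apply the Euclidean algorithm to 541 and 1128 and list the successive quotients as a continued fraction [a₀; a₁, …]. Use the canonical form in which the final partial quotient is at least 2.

[0; 2, 11, 1, 3, 5, 2]

Apply division with remainder until the remainder is 0:
541 = 0·1128 + 541, so a_0 = 0
1128 = 2·541 + 46, so a_1 = 2
541 = 11·46 + 35, so a_2 = 11
46 = 1·35 + 11, so a_3 = 1
35 = 3·11 + 2, so a_4 = 3
11 = 5·2 + 1, so a_5 = 5
2 = 2·1 + 0, so a_6 = 2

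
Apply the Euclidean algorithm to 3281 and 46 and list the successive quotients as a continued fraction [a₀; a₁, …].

⌊3281/46⌋ = 71, remainder 15
⌊46/15⌋ = 3, remainder 1
⌊15/1⌋ = 15, remainder 0

[71; 3, 15]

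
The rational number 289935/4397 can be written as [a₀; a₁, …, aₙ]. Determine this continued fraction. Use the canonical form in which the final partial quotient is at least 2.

[65; 1, 15, 2, 7, 2, 1, 5]

Apply division with remainder until the remainder is 0:
289935 = 65·4397 + 4130, so a_0 = 65
4397 = 1·4130 + 267, so a_1 = 1
4130 = 15·267 + 125, so a_2 = 15
267 = 2·125 + 17, so a_3 = 2
125 = 7·17 + 6, so a_4 = 7
17 = 2·6 + 5, so a_5 = 2
6 = 1·5 + 1, so a_6 = 1
5 = 5·1 + 0, so a_7 = 5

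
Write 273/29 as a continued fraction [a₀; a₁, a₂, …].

Run the Euclidean algorithm, recording each quotient:
273 = 9·29 + 12, so a_0 = 9
29 = 2·12 + 5, so a_1 = 2
12 = 2·5 + 2, so a_2 = 2
5 = 2·2 + 1, so a_3 = 2
2 = 2·1 + 0, so a_4 = 2

[9; 2, 2, 2, 2]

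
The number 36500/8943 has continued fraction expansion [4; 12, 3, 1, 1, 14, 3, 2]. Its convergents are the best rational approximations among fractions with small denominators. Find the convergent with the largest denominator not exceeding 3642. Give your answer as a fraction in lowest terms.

a_0 = 4: 4/1  (≤ bound)
a_1 = 12: 49/12  (≤ bound)
a_2 = 3: 151/37  (≤ bound)
a_3 = 1: 200/49  (≤ bound)
a_4 = 1: 351/86  (≤ bound)
a_5 = 14: 5114/1253  (≤ bound)
a_6 = 3: 15693/3845  (> 3642, stop)

5114/1253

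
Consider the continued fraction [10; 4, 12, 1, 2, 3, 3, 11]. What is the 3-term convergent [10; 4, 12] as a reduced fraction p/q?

502/49

a_0 = 10: 10/1
a_1 = 4: 41/4
a_2 = 12: 502/49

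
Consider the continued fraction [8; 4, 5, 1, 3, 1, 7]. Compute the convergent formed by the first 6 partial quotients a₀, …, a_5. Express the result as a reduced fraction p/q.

997/121

Start with 1.
3 + 1/(1/1) = 3 + 1/1 = 4/1
1 + 1/(4/1) = 1 + 1/4 = 5/4
5 + 1/(5/4) = 5 + 4/5 = 29/5
4 + 1/(29/5) = 4 + 5/29 = 121/29
8 + 1/(121/29) = 8 + 29/121 = 997/121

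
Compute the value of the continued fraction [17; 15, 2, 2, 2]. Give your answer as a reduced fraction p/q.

Build up convergents one term at a time:
a_0 = 17: 17/1
a_1 = 15: 256/15
a_2 = 2: 529/31
a_3 = 2: 1314/77
a_4 = 2: 3157/185

3157/185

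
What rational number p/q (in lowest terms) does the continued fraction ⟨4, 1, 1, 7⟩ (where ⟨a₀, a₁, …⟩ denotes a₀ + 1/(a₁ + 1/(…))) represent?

a_0 = 4: 4/1
a_1 = 1: 5/1
a_2 = 1: 9/2
a_3 = 7: 68/15

68/15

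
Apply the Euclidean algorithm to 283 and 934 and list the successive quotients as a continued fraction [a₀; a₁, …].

[0; 3, 3, 3, 28]

Repeatedly divide and take the remainder:
283 = 0·934 + 283, so a_0 = 0
934 = 3·283 + 85, so a_1 = 3
283 = 3·85 + 28, so a_2 = 3
85 = 3·28 + 1, so a_3 = 3
28 = 28·1 + 0, so a_4 = 28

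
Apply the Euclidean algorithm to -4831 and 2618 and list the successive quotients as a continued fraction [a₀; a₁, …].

[-2; 6, 2, 6, 2, 14]

Repeatedly divide and take the remainder:
⌊-4831/2618⌋ = -2, remainder 405
⌊2618/405⌋ = 6, remainder 188
⌊405/188⌋ = 2, remainder 29
⌊188/29⌋ = 6, remainder 14
⌊29/14⌋ = 2, remainder 1
⌊14/1⌋ = 14, remainder 0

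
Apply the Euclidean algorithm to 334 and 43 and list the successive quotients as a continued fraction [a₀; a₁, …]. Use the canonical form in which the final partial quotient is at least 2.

[7; 1, 3, 3, 3]

Run the Euclidean algorithm, recording each quotient:
334 ÷ 43 → quotient 7, remainder 33
43 ÷ 33 → quotient 1, remainder 10
33 ÷ 10 → quotient 3, remainder 3
10 ÷ 3 → quotient 3, remainder 1
3 ÷ 1 → quotient 3, remainder 0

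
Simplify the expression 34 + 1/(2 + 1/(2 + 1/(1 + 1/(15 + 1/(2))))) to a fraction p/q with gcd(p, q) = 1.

Compute successive convergents:
a_0 = 34: 34/1
a_1 = 2: 69/2
a_2 = 2: 172/5
a_3 = 1: 241/7
a_4 = 15: 3787/110
a_5 = 2: 7815/227

7815/227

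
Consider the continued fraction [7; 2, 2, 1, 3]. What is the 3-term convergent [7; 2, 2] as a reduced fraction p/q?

37/5

a_0 = 7: 7/1
a_1 = 2: 15/2
a_2 = 2: 37/5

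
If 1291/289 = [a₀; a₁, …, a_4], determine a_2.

1291 ÷ 289 → quotient 4, remainder 135
289 ÷ 135 → quotient 2, remainder 19
135 ÷ 19 → quotient 7, remainder 2

7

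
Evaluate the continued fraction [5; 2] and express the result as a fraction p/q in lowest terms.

Use the convergent recurrence hₖ = aₖ·hₖ₋₁ + hₖ₋₂ (and likewise for the denominators kₖ):
a_0 = 5: 5/1
a_1 = 2: 11/2

11/2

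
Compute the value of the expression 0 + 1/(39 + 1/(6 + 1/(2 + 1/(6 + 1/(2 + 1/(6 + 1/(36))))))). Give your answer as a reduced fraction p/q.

Start with 36.
6 + 1/(36/1) = 6 + 1/36 = 217/36
2 + 1/(217/36) = 2 + 36/217 = 470/217
6 + 1/(470/217) = 6 + 217/470 = 3037/470
2 + 1/(3037/470) = 2 + 470/3037 = 6544/3037
6 + 1/(6544/3037) = 6 + 3037/6544 = 42301/6544
39 + 1/(42301/6544) = 39 + 6544/42301 = 1656283/42301
0 + 1/(1656283/42301) = 0 + 42301/1656283 = 42301/1656283

42301/1656283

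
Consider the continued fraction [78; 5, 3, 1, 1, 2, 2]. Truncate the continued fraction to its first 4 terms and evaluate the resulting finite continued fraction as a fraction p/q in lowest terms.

1642/21

Collapse the nested fraction from the inside out:
Start with 1.
3 + 1/(1/1) = 3 + 1/1 = 4/1
5 + 1/(4/1) = 5 + 1/4 = 21/4
78 + 1/(21/4) = 78 + 4/21 = 1642/21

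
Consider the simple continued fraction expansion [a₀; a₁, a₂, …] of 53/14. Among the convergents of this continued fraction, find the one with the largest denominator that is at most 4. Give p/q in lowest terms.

15/4

a_0 = 3: 3/1  (≤ bound)
a_1 = 1: 4/1  (≤ bound)
a_2 = 3: 15/4  (≤ bound)
a_3 = 1: 19/5  (> 4, stop)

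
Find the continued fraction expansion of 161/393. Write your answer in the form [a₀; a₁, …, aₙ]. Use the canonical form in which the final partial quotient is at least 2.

[0; 2, 2, 3, 1, 2, 1, 4]

161 ÷ 393 → quotient 0, remainder 161
393 ÷ 161 → quotient 2, remainder 71
161 ÷ 71 → quotient 2, remainder 19
71 ÷ 19 → quotient 3, remainder 14
19 ÷ 14 → quotient 1, remainder 5
14 ÷ 5 → quotient 2, remainder 4
5 ÷ 4 → quotient 1, remainder 1
4 ÷ 1 → quotient 4, remainder 0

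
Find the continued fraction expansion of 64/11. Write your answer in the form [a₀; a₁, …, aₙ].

64 = 5·11 + 9, so a_0 = 5
11 = 1·9 + 2, so a_1 = 1
9 = 4·2 + 1, so a_2 = 4
2 = 2·1 + 0, so a_3 = 2

[5; 1, 4, 2]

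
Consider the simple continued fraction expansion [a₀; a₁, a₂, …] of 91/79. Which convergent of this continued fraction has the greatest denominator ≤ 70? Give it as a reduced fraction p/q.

38/33

a_0 = 1: 1/1  (≤ bound)
a_1 = 6: 7/6  (≤ bound)
a_2 = 1: 8/7  (≤ bound)
a_3 = 1: 15/13  (≤ bound)
a_4 = 2: 38/33  (≤ bound)
a_5 = 2: 91/79  (> 70, stop)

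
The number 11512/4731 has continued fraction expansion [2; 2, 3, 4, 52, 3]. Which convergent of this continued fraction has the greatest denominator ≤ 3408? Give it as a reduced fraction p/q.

3813/1567

a_0 = 2: 2/1  (≤ bound)
a_1 = 2: 5/2  (≤ bound)
a_2 = 3: 17/7  (≤ bound)
a_3 = 4: 73/30  (≤ bound)
a_4 = 52: 3813/1567  (≤ bound)
a_5 = 3: 11512/4731  (> 3408, stop)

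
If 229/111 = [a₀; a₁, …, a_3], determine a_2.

Repeatedly divide and take the remainder:
229 ÷ 111 → quotient 2, remainder 7
111 ÷ 7 → quotient 15, remainder 6
7 ÷ 6 → quotient 1, remainder 1

1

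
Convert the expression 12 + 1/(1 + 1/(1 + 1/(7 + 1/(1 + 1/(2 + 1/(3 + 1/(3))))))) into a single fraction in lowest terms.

6779/541

a_0 = 12: 12/1
a_1 = 1: 13/1
a_2 = 1: 25/2
a_3 = 7: 188/15
a_4 = 1: 213/17
a_5 = 2: 614/49
a_6 = 3: 2055/164
a_7 = 3: 6779/541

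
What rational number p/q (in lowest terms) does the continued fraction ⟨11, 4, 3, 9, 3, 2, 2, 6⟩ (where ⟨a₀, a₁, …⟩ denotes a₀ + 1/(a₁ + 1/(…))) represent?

152803/13605

Start with 6.
2 + 1/(6/1) = 2 + 1/6 = 13/6
2 + 1/(13/6) = 2 + 6/13 = 32/13
3 + 1/(32/13) = 3 + 13/32 = 109/32
9 + 1/(109/32) = 9 + 32/109 = 1013/109
3 + 1/(1013/109) = 3 + 109/1013 = 3148/1013
4 + 1/(3148/1013) = 4 + 1013/3148 = 13605/3148
11 + 1/(13605/3148) = 11 + 3148/13605 = 152803/13605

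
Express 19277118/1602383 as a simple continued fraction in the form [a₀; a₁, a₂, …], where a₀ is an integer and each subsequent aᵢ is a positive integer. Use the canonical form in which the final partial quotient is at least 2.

Apply division with remainder until the remainder is 0:
⌊19277118/1602383⌋ = 12, remainder 48522
⌊1602383/48522⌋ = 33, remainder 1157
⌊48522/1157⌋ = 41, remainder 1085
⌊1157/1085⌋ = 1, remainder 72
⌊1085/72⌋ = 15, remainder 5
⌊72/5⌋ = 14, remainder 2
⌊5/2⌋ = 2, remainder 1
⌊2/1⌋ = 2, remainder 0

[12; 33, 41, 1, 15, 14, 2, 2]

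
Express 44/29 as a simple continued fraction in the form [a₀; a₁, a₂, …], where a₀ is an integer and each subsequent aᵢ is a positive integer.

[1; 1, 1, 14]

Repeatedly divide and take the remainder:
⌊44/29⌋ = 1, remainder 15
⌊29/15⌋ = 1, remainder 14
⌊15/14⌋ = 1, remainder 1
⌊14/1⌋ = 14, remainder 0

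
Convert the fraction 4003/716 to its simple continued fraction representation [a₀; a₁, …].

[5; 1, 1, 2, 3, 1, 15, 2]

Run the Euclidean algorithm, recording each quotient:
4003 ÷ 716 → quotient 5, remainder 423
716 ÷ 423 → quotient 1, remainder 293
423 ÷ 293 → quotient 1, remainder 130
293 ÷ 130 → quotient 2, remainder 33
130 ÷ 33 → quotient 3, remainder 31
33 ÷ 31 → quotient 1, remainder 2
31 ÷ 2 → quotient 15, remainder 1
2 ÷ 1 → quotient 2, remainder 0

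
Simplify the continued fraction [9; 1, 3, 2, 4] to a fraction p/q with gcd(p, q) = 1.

Use the convergent recurrence hₖ = aₖ·hₖ₋₁ + hₖ₋₂ (and likewise for the denominators kₖ):
a_0 = 9: 9/1
a_1 = 1: 10/1
a_2 = 3: 39/4
a_3 = 2: 88/9
a_4 = 4: 391/40

391/40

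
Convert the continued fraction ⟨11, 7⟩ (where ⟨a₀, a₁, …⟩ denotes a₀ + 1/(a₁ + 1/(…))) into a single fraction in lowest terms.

Use the convergent recurrence hₖ = aₖ·hₖ₋₁ + hₖ₋₂ (and likewise for the denominators kₖ):
a_0 = 11: 11/1
a_1 = 7: 78/7

78/7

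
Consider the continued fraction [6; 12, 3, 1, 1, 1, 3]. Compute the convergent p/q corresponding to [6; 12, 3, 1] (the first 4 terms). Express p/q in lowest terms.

298/49

Starting at the tail and folding back:
Start with 1.
3 + 1/(1/1) = 3 + 1/1 = 4/1
12 + 1/(4/1) = 12 + 1/4 = 49/4
6 + 1/(49/4) = 6 + 4/49 = 298/49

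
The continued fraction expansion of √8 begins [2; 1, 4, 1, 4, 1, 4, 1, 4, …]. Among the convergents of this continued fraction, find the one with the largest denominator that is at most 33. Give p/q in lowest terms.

82/29

a_0 = 2: 2/1  (≤ bound)
a_1 = 1: 3/1  (≤ bound)
a_2 = 4: 14/5  (≤ bound)
a_3 = 1: 17/6  (≤ bound)
a_4 = 4: 82/29  (≤ bound)
a_5 = 1: 99/35  (> 33, stop)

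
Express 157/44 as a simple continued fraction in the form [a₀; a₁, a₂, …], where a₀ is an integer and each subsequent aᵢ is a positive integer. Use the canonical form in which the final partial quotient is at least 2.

⌊157/44⌋ = 3, remainder 25
⌊44/25⌋ = 1, remainder 19
⌊25/19⌋ = 1, remainder 6
⌊19/6⌋ = 3, remainder 1
⌊6/1⌋ = 6, remainder 0

[3; 1, 1, 3, 6]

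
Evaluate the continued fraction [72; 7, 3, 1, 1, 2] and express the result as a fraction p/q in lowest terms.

Start with 2.
1 + 1/(2/1) = 1 + 1/2 = 3/2
1 + 1/(3/2) = 1 + 2/3 = 5/3
3 + 1/(5/3) = 3 + 3/5 = 18/5
7 + 1/(18/5) = 7 + 5/18 = 131/18
72 + 1/(131/18) = 72 + 18/131 = 9450/131

9450/131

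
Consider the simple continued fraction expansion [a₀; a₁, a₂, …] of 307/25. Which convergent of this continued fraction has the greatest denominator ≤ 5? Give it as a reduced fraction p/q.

a_0 = 12: 12/1  (≤ bound)
a_1 = 3: 37/3  (≤ bound)
a_2 = 1: 49/4  (≤ bound)
a_3 = 1: 86/7  (> 5, stop)

49/4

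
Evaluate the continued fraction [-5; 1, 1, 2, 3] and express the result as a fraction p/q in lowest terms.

Starting at the tail and folding back:
Start with 3.
2 + 1/(3/1) = 2 + 1/3 = 7/3
1 + 1/(7/3) = 1 + 3/7 = 10/7
1 + 1/(10/7) = 1 + 7/10 = 17/10
-5 + 1/(17/10) = -5 + 10/17 = -75/17

-75/17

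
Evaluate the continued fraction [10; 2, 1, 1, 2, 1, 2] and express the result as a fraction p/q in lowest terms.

509/49

Use the convergent recurrence hₖ = aₖ·hₖ₋₁ + hₖ₋₂ (and likewise for the denominators kₖ):
a_0 = 10: 10/1
a_1 = 2: 21/2
a_2 = 1: 31/3
a_3 = 1: 52/5
a_4 = 2: 135/13
a_5 = 1: 187/18
a_6 = 2: 509/49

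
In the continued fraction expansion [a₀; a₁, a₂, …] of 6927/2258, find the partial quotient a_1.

6927 = 3·2258 + 153, so a_0 = 3
2258 = 14·153 + 116, so a_1 = 14

14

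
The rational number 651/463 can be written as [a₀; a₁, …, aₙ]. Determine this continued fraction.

651 = 1·463 + 188, so a_0 = 1
463 = 2·188 + 87, so a_1 = 2
188 = 2·87 + 14, so a_2 = 2
87 = 6·14 + 3, so a_3 = 6
14 = 4·3 + 2, so a_4 = 4
3 = 1·2 + 1, so a_5 = 1
2 = 2·1 + 0, so a_6 = 2

[1; 2, 2, 6, 4, 1, 2]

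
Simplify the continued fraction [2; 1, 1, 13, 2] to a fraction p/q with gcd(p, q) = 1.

a_0 = 2: 2/1
a_1 = 1: 3/1
a_2 = 1: 5/2
a_3 = 13: 68/27
a_4 = 2: 141/56

141/56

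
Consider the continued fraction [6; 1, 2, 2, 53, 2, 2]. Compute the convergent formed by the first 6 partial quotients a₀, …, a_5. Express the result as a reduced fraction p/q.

Start with 2.
53 + 1/(2/1) = 53 + 1/2 = 107/2
2 + 1/(107/2) = 2 + 2/107 = 216/107
2 + 1/(216/107) = 2 + 107/216 = 539/216
1 + 1/(539/216) = 1 + 216/539 = 755/539
6 + 1/(755/539) = 6 + 539/755 = 5069/755

5069/755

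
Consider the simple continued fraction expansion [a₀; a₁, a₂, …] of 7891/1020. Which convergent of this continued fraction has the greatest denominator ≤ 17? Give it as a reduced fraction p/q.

116/15

a_0 = 7: 7/1  (≤ bound)
a_1 = 1: 8/1  (≤ bound)
a_2 = 2: 23/3  (≤ bound)
a_3 = 1: 31/4  (≤ bound)
a_4 = 3: 116/15  (≤ bound)
a_5 = 1: 147/19  (> 17, stop)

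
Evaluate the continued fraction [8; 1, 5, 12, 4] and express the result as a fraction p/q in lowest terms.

2633/298

Start with 4.
12 + 1/(4/1) = 12 + 1/4 = 49/4
5 + 1/(49/4) = 5 + 4/49 = 249/49
1 + 1/(249/49) = 1 + 49/249 = 298/249
8 + 1/(298/249) = 8 + 249/298 = 2633/298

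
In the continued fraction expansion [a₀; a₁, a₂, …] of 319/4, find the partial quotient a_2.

319 ÷ 4 → quotient 79, remainder 3
4 ÷ 3 → quotient 1, remainder 1
3 ÷ 1 → quotient 3, remainder 0

3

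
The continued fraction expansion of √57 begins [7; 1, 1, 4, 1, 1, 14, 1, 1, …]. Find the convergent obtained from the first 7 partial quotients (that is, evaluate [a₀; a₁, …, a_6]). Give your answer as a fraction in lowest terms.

Use the convergent recurrence hₖ = aₖ·hₖ₋₁ + hₖ₋₂ (and likewise for the denominators kₖ):
a_0 = 7: 7/1
a_1 = 1: 8/1
a_2 = 1: 15/2
a_3 = 4: 68/9
a_4 = 1: 83/11
a_5 = 1: 151/20
a_6 = 14: 2197/291

2197/291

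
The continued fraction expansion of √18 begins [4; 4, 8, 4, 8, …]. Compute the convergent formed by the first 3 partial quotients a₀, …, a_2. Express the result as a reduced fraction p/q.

140/33

Start with 8.
4 + 1/(8/1) = 4 + 1/8 = 33/8
4 + 1/(33/8) = 4 + 8/33 = 140/33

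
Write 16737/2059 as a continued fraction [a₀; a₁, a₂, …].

Repeatedly divide and take the remainder:
16737 ÷ 2059 → quotient 8, remainder 265
2059 ÷ 265 → quotient 7, remainder 204
265 ÷ 204 → quotient 1, remainder 61
204 ÷ 61 → quotient 3, remainder 21
61 ÷ 21 → quotient 2, remainder 19
21 ÷ 19 → quotient 1, remainder 2
19 ÷ 2 → quotient 9, remainder 1
2 ÷ 1 → quotient 2, remainder 0

[8; 7, 1, 3, 2, 1, 9, 2]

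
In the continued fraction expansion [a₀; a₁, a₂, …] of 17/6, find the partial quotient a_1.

1

17 ÷ 6 → quotient 2, remainder 5
6 ÷ 5 → quotient 1, remainder 1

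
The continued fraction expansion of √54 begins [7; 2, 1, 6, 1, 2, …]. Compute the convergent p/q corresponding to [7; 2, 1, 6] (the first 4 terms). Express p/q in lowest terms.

Start with 6.
1 + 1/(6/1) = 1 + 1/6 = 7/6
2 + 1/(7/6) = 2 + 6/7 = 20/7
7 + 1/(20/7) = 7 + 7/20 = 147/20

147/20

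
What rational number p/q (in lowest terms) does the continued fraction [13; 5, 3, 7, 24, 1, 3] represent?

Start with 3.
1 + 1/(3/1) = 1 + 1/3 = 4/3
24 + 1/(4/3) = 24 + 3/4 = 99/4
7 + 1/(99/4) = 7 + 4/99 = 697/99
3 + 1/(697/99) = 3 + 99/697 = 2190/697
5 + 1/(2190/697) = 5 + 697/2190 = 11647/2190
13 + 1/(11647/2190) = 13 + 2190/11647 = 153601/11647

153601/11647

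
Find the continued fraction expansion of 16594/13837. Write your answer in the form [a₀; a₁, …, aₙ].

16594 = 1·13837 + 2757, so a_0 = 1
13837 = 5·2757 + 52, so a_1 = 5
2757 = 53·52 + 1, so a_2 = 53
52 = 52·1 + 0, so a_3 = 52

[1; 5, 53, 52]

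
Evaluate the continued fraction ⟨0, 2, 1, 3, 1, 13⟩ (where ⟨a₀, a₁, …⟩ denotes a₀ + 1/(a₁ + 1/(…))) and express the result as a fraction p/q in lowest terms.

Start with 13.
1 + 1/(13/1) = 1 + 1/13 = 14/13
3 + 1/(14/13) = 3 + 13/14 = 55/14
1 + 1/(55/14) = 1 + 14/55 = 69/55
2 + 1/(69/55) = 2 + 55/69 = 193/69
0 + 1/(193/69) = 0 + 69/193 = 69/193

69/193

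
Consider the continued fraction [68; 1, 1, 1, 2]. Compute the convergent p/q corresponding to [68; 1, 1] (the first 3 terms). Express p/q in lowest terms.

Start with 1.
1 + 1/(1/1) = 1 + 1/1 = 2/1
68 + 1/(2/1) = 68 + 1/2 = 137/2

137/2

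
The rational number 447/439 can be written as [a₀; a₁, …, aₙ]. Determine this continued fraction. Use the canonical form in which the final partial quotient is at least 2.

447 = 1·439 + 8, so a_0 = 1
439 = 54·8 + 7, so a_1 = 54
8 = 1·7 + 1, so a_2 = 1
7 = 7·1 + 0, so a_3 = 7

[1; 54, 1, 7]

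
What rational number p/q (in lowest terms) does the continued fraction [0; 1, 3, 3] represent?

10/13

Collapse the nested fraction from the inside out:
Start with 3.
3 + 1/(3/1) = 3 + 1/3 = 10/3
1 + 1/(10/3) = 1 + 3/10 = 13/10
0 + 1/(13/10) = 0 + 10/13 = 10/13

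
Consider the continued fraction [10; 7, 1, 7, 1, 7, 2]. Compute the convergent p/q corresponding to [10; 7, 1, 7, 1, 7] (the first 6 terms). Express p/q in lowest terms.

5671/560

a_0 = 10: 10/1
a_1 = 7: 71/7
a_2 = 1: 81/8
a_3 = 7: 638/63
a_4 = 1: 719/71
a_5 = 7: 5671/560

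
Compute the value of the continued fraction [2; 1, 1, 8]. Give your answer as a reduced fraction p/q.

a_0 = 2: 2/1
a_1 = 1: 3/1
a_2 = 1: 5/2
a_3 = 8: 43/17

43/17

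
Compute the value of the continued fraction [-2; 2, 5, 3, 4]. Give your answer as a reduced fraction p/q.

-233/151

Start with 4.
3 + 1/(4/1) = 3 + 1/4 = 13/4
5 + 1/(13/4) = 5 + 4/13 = 69/13
2 + 1/(69/13) = 2 + 13/69 = 151/69
-2 + 1/(151/69) = -2 + 69/151 = -233/151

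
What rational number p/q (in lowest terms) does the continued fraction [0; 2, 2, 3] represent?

7/17

Start with 3.
2 + 1/(3/1) = 2 + 1/3 = 7/3
2 + 1/(7/3) = 2 + 3/7 = 17/7
0 + 1/(17/7) = 0 + 7/17 = 7/17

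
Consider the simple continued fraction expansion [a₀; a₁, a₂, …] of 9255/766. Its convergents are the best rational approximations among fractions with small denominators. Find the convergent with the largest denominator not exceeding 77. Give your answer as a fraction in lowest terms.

List convergents until the denominator exceeds the bound:
a_0 = 12: 12/1  (≤ bound)
a_1 = 12: 145/12  (≤ bound)
a_2 = 6: 882/73  (≤ bound)
a_3 = 3: 2791/231  (> 77, stop)

882/73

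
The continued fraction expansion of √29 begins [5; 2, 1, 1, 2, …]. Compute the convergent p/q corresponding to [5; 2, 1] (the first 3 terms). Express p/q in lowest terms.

16/3

a_0 = 5: 5/1
a_1 = 2: 11/2
a_2 = 1: 16/3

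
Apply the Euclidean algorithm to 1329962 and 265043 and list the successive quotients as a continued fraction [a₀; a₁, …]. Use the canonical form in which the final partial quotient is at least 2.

1329962 = 5·265043 + 4747, so a_0 = 5
265043 = 55·4747 + 3958, so a_1 = 55
4747 = 1·3958 + 789, so a_2 = 1
3958 = 5·789 + 13, so a_3 = 5
789 = 60·13 + 9, so a_4 = 60
13 = 1·9 + 4, so a_5 = 1
9 = 2·4 + 1, so a_6 = 2
4 = 4·1 + 0, so a_7 = 4

[5; 55, 1, 5, 60, 1, 2, 4]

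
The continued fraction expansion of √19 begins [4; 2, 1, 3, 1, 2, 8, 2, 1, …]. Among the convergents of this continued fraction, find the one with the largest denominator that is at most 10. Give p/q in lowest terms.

13/3

List convergents until the denominator exceeds the bound:
a_0 = 4: 4/1  (≤ bound)
a_1 = 2: 9/2  (≤ bound)
a_2 = 1: 13/3  (≤ bound)
a_3 = 3: 48/11  (> 10, stop)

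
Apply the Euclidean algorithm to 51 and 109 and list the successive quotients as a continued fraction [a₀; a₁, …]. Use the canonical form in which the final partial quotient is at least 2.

Apply division with remainder until the remainder is 0:
51 ÷ 109 → quotient 0, remainder 51
109 ÷ 51 → quotient 2, remainder 7
51 ÷ 7 → quotient 7, remainder 2
7 ÷ 2 → quotient 3, remainder 1
2 ÷ 1 → quotient 2, remainder 0

[0; 2, 7, 3, 2]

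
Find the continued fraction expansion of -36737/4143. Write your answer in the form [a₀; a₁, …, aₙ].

[-9; 7, 1, 1, 7, 7, 5]

-36737 = -9·4143 + 550, so a_0 = -9
4143 = 7·550 + 293, so a_1 = 7
550 = 1·293 + 257, so a_2 = 1
293 = 1·257 + 36, so a_3 = 1
257 = 7·36 + 5, so a_4 = 7
36 = 7·5 + 1, so a_5 = 7
5 = 5·1 + 0, so a_6 = 5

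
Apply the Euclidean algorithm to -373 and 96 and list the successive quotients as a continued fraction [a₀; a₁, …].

[-4; 8, 1, 2, 1, 2]

-373 = -4·96 + 11, so a_0 = -4
96 = 8·11 + 8, so a_1 = 8
11 = 1·8 + 3, so a_2 = 1
8 = 2·3 + 2, so a_3 = 2
3 = 1·2 + 1, so a_4 = 1
2 = 2·1 + 0, so a_5 = 2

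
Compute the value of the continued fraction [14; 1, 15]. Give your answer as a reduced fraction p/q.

a_0 = 14: 14/1
a_1 = 1: 15/1
a_2 = 15: 239/16

239/16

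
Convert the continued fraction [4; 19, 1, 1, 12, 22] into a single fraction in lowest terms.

Build up convergents one term at a time:
a_0 = 4: 4/1
a_1 = 19: 77/19
a_2 = 1: 81/20
a_3 = 1: 158/39
a_4 = 12: 1977/488
a_5 = 22: 43652/10775

43652/10775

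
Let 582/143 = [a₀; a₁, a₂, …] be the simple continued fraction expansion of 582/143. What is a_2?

⌊582/143⌋ = 4, remainder 10
⌊143/10⌋ = 14, remainder 3
⌊10/3⌋ = 3, remainder 1

3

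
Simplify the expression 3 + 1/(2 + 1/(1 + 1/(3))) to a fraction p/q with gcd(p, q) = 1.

37/11

a_0 = 3: 3/1
a_1 = 2: 7/2
a_2 = 1: 10/3
a_3 = 3: 37/11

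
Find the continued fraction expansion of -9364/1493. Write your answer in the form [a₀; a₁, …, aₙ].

[-7; 1, 2, 1, 2, 10, 13]

-9364 = -7·1493 + 1087, so a_0 = -7
1493 = 1·1087 + 406, so a_1 = 1
1087 = 2·406 + 275, so a_2 = 2
406 = 1·275 + 131, so a_3 = 1
275 = 2·131 + 13, so a_4 = 2
131 = 10·13 + 1, so a_5 = 10
13 = 13·1 + 0, so a_6 = 13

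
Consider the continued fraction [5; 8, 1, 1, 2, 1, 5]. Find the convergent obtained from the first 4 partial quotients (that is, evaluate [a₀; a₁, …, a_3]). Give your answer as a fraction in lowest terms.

Work from the innermost term outward:
Start with 1.
1 + 1/(1/1) = 1 + 1/1 = 2/1
8 + 1/(2/1) = 8 + 1/2 = 17/2
5 + 1/(17/2) = 5 + 2/17 = 87/17

87/17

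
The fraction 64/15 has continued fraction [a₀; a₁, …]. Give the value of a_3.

3

64 = 4·15 + 4, so a_0 = 4
15 = 3·4 + 3, so a_1 = 3
4 = 1·3 + 1, so a_2 = 1
3 = 3·1 + 0, so a_3 = 3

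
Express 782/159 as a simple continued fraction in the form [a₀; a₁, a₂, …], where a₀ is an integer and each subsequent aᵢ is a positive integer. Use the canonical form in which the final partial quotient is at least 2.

Repeatedly divide and take the remainder:
782 ÷ 159 → quotient 4, remainder 146
159 ÷ 146 → quotient 1, remainder 13
146 ÷ 13 → quotient 11, remainder 3
13 ÷ 3 → quotient 4, remainder 1
3 ÷ 1 → quotient 3, remainder 0

[4; 1, 11, 4, 3]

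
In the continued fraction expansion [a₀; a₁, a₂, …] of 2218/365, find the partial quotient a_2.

28

Apply division with remainder until the remainder is 0:
2218 ÷ 365 → quotient 6, remainder 28
365 ÷ 28 → quotient 13, remainder 1
28 ÷ 1 → quotient 28, remainder 0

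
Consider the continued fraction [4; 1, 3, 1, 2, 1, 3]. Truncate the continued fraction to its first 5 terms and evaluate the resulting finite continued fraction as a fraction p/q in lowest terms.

a_0 = 4: 4/1
a_1 = 1: 5/1
a_2 = 3: 19/4
a_3 = 1: 24/5
a_4 = 2: 67/14

67/14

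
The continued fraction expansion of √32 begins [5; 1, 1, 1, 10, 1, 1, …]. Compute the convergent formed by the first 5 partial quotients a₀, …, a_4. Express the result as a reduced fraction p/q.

a_0 = 5: 5/1
a_1 = 1: 6/1
a_2 = 1: 11/2
a_3 = 1: 17/3
a_4 = 10: 181/32

181/32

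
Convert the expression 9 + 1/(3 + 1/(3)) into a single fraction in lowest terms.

Start with 3.
3 + 1/(3/1) = 3 + 1/3 = 10/3
9 + 1/(10/3) = 9 + 3/10 = 93/10

93/10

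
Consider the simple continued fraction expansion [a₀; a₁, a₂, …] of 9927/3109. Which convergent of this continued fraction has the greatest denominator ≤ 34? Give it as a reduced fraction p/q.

a_0 = 3: 3/1  (≤ bound)
a_1 = 5: 16/5  (≤ bound)
a_2 = 5: 83/26  (≤ bound)
a_3 = 1: 99/31  (≤ bound)
a_4 = 1: 182/57  (> 34, stop)

99/31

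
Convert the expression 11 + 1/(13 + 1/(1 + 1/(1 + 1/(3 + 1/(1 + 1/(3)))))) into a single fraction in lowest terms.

Start with 3.
1 + 1/(3/1) = 1 + 1/3 = 4/3
3 + 1/(4/3) = 3 + 3/4 = 15/4
1 + 1/(15/4) = 1 + 4/15 = 19/15
1 + 1/(19/15) = 1 + 15/19 = 34/19
13 + 1/(34/19) = 13 + 19/34 = 461/34
11 + 1/(461/34) = 11 + 34/461 = 5105/461

5105/461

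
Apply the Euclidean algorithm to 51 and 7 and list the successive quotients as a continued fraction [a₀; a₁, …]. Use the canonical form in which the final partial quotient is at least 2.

[7; 3, 2]

Repeatedly divide and take the remainder:
51 ÷ 7 → quotient 7, remainder 2
7 ÷ 2 → quotient 3, remainder 1
2 ÷ 1 → quotient 2, remainder 0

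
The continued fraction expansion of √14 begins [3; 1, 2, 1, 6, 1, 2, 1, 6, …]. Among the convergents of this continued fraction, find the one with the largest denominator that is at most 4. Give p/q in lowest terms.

15/4

a_0 = 3: 3/1  (≤ bound)
a_1 = 1: 4/1  (≤ bound)
a_2 = 2: 11/3  (≤ bound)
a_3 = 1: 15/4  (≤ bound)
a_4 = 6: 101/27  (> 4, stop)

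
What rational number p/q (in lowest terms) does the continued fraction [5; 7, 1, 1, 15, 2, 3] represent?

a_0 = 5: 5/1
a_1 = 7: 36/7
a_2 = 1: 41/8
a_3 = 1: 77/15
a_4 = 15: 1196/233
a_5 = 2: 2469/481
a_6 = 3: 8603/1676

8603/1676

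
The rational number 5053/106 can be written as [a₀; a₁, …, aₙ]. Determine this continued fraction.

[47; 1, 2, 35]

5053 ÷ 106 → quotient 47, remainder 71
106 ÷ 71 → quotient 1, remainder 35
71 ÷ 35 → quotient 2, remainder 1
35 ÷ 1 → quotient 35, remainder 0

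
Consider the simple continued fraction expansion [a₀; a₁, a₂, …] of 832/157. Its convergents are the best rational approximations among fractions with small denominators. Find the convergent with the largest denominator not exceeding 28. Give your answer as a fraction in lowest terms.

List convergents until the denominator exceeds the bound:
a_0 = 5: 5/1  (≤ bound)
a_1 = 3: 16/3  (≤ bound)
a_2 = 2: 37/7  (≤ bound)
a_3 = 1: 53/10  (≤ bound)
a_4 = 15: 832/157  (> 28, stop)

53/10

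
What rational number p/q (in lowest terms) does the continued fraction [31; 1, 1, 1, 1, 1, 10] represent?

a_0 = 31: 31/1
a_1 = 1: 32/1
a_2 = 1: 63/2
a_3 = 1: 95/3
a_4 = 1: 158/5
a_5 = 1: 253/8
a_6 = 10: 2688/85

2688/85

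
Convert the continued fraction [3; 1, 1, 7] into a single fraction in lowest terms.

Start with 7.
1 + 1/(7/1) = 1 + 1/7 = 8/7
1 + 1/(8/7) = 1 + 7/8 = 15/8
3 + 1/(15/8) = 3 + 8/15 = 53/15

53/15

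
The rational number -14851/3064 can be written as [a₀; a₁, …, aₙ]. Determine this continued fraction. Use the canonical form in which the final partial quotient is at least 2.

[-5; 6, 1, 1, 7, 15, 2]

-14851 = -5·3064 + 469, so a_0 = -5
3064 = 6·469 + 250, so a_1 = 6
469 = 1·250 + 219, so a_2 = 1
250 = 1·219 + 31, so a_3 = 1
219 = 7·31 + 2, so a_4 = 7
31 = 15·2 + 1, so a_5 = 15
2 = 2·1 + 0, so a_6 = 2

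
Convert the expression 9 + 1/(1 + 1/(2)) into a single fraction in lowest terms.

Starting at the tail and folding back:
Start with 2.
1 + 1/(2/1) = 1 + 1/2 = 3/2
9 + 1/(3/2) = 9 + 2/3 = 29/3

29/3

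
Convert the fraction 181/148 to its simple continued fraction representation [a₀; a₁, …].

[1; 4, 2, 16]

181 ÷ 148 → quotient 1, remainder 33
148 ÷ 33 → quotient 4, remainder 16
33 ÷ 16 → quotient 2, remainder 1
16 ÷ 1 → quotient 16, remainder 0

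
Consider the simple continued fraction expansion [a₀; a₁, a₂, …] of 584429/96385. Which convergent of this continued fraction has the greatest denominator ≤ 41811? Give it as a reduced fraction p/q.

a_0 = 6: 6/1  (≤ bound)
a_1 = 15: 91/15  (≤ bound)
a_2 = 1: 97/16  (≤ bound)
a_3 = 3: 382/63  (≤ bound)
a_4 = 35: 13467/2221  (≤ bound)
a_5 = 3: 40783/6726  (≤ bound)
a_6 = 14: 584429/96385  (> 41811, stop)

40783/6726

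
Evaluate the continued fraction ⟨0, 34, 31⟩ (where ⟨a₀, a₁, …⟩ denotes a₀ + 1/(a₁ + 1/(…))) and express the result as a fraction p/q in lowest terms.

a_0 = 0: 0/1
a_1 = 34: 1/34
a_2 = 31: 31/1055

31/1055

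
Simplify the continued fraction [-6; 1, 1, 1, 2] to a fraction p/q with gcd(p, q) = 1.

Start with 2.
1 + 1/(2/1) = 1 + 1/2 = 3/2
1 + 1/(3/2) = 1 + 2/3 = 5/3
1 + 1/(5/3) = 1 + 3/5 = 8/5
-6 + 1/(8/5) = -6 + 5/8 = -43/8

-43/8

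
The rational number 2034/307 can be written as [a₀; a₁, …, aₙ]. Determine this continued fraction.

[6; 1, 1, 1, 2, 38]

⌊2034/307⌋ = 6, remainder 192
⌊307/192⌋ = 1, remainder 115
⌊192/115⌋ = 1, remainder 77
⌊115/77⌋ = 1, remainder 38
⌊77/38⌋ = 2, remainder 1
⌊38/1⌋ = 38, remainder 0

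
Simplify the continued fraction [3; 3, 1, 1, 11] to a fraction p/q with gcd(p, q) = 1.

266/81

Compute successive convergents:
a_0 = 3: 3/1
a_1 = 3: 10/3
a_2 = 1: 13/4
a_3 = 1: 23/7
a_4 = 11: 266/81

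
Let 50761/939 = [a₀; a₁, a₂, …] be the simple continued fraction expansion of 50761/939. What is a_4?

3

50761 ÷ 939 → quotient 54, remainder 55
939 ÷ 55 → quotient 17, remainder 4
55 ÷ 4 → quotient 13, remainder 3
4 ÷ 3 → quotient 1, remainder 1
3 ÷ 1 → quotient 3, remainder 0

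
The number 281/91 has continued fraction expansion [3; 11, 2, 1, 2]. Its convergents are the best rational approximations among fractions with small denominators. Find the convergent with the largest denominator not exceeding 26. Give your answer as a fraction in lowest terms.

List convergents until the denominator exceeds the bound:
a_0 = 3: 3/1  (≤ bound)
a_1 = 11: 34/11  (≤ bound)
a_2 = 2: 71/23  (≤ bound)
a_3 = 1: 105/34  (> 26, stop)

71/23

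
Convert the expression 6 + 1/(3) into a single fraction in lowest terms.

19/3

Compute successive convergents:
a_0 = 6: 6/1
a_1 = 3: 19/3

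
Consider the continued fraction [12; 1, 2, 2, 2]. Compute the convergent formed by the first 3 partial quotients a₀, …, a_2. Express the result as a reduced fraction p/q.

38/3

Start with 2.
1 + 1/(2/1) = 1 + 1/2 = 3/2
12 + 1/(3/2) = 12 + 2/3 = 38/3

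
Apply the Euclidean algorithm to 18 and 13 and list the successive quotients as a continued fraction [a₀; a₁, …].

[1; 2, 1, 1, 2]

Repeatedly divide and take the remainder:
18 ÷ 13 → quotient 1, remainder 5
13 ÷ 5 → quotient 2, remainder 3
5 ÷ 3 → quotient 1, remainder 2
3 ÷ 2 → quotient 1, remainder 1
2 ÷ 1 → quotient 2, remainder 0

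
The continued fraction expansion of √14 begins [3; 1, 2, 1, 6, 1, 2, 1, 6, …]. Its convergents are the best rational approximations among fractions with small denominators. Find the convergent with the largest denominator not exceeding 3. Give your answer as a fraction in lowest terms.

List convergents until the denominator exceeds the bound:
a_0 = 3: 3/1  (≤ bound)
a_1 = 1: 4/1  (≤ bound)
a_2 = 2: 11/3  (≤ bound)
a_3 = 1: 15/4  (> 3, stop)

11/3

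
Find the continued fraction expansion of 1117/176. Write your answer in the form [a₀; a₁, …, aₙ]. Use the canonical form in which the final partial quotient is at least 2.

Run the Euclidean algorithm, recording each quotient:
1117 = 6·176 + 61, so a_0 = 6
176 = 2·61 + 54, so a_1 = 2
61 = 1·54 + 7, so a_2 = 1
54 = 7·7 + 5, so a_3 = 7
7 = 1·5 + 2, so a_4 = 1
5 = 2·2 + 1, so a_5 = 2
2 = 2·1 + 0, so a_6 = 2

[6; 2, 1, 7, 1, 2, 2]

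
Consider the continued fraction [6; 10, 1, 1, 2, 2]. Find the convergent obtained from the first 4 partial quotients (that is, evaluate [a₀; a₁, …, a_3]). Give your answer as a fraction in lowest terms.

a_0 = 6: 6/1
a_1 = 10: 61/10
a_2 = 1: 67/11
a_3 = 1: 128/21

128/21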